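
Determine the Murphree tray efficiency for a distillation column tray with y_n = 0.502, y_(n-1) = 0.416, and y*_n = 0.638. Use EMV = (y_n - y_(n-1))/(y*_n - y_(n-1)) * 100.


Murphree vapor efficiency: EMV = (y_n - y_(n-1)) / (y*_n - y_(n-1)) * 100
EMV = (0.502 - 0.416) / (0.638 - 0.416) * 100 = 0.086 / 0.222 * 100 = 38.74

38.74 %


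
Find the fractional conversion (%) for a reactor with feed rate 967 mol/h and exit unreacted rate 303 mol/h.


X = (F_in - F_out) / F_in * 100
Moles reacted = 967 - 303 = 664
X = 664 / 967 * 100
= 0.6867 * 100
= 68.67 %

68.67 %


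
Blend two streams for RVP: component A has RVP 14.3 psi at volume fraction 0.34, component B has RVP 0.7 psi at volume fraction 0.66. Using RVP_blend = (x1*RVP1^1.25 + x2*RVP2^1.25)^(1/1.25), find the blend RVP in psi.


Chevron index: RVP_blend = (sum xi*RVPi^1.25)^(1/1.25)
RVP^1.25 terms: 0.34 * 14.3^1.25 + 0.66 * 0.7^1.25 = 9.87731
RVP_blend = 9.87731^(1/1.25) = 6.248

6.248 psi


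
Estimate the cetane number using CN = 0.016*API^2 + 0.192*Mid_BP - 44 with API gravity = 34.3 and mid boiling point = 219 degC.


CN = 0.016 * 34.3^2 + 0.192 * 219 - 44
CN = 18.82384 + 42.048 - 44 = 16.87184

16.87184


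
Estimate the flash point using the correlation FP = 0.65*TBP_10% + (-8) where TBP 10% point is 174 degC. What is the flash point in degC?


FP = 0.65 * 174 + (-8) = 105.1

105.1 degC


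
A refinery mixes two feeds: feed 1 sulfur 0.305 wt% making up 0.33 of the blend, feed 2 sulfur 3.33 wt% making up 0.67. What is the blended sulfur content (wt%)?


Linear sulfur blending: S_blend = x1*S1 + x2*S2
Contribution 1: 0.33 * 0.305 = 0.10065 wt%
Contribution 2: 0.67 * 3.33 = 2.2311 wt%
S_blend = 0.10065 + 2.2311 = 2.33175

2.33175 wt%


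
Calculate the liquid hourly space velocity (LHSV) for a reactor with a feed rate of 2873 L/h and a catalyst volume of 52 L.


LHSV = volumetric feed rate / catalyst volume
= 2873 L/h / 52 L
= 55.25 h^-1

55.25 h^-1


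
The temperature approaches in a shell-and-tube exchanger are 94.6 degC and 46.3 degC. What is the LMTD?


LMTD = (dT1 - dT2) / ln(dT1/dT2)
= (94.6 - 46.3) / ln(94.6 / 46.3) = 48.3 / 0.714516 = 67.60

67.60 degC


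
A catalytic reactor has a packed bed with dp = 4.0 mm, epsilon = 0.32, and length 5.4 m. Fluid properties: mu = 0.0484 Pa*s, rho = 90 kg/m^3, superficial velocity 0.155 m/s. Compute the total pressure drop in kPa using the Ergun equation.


dp = 4.0 mm = 0.004 m
Viscous term = 150*0.0484*0.155*(1-0.32)^2 / (0.004^2*0.32^3) = 992467
Inertial term = 1.75*90*0.155^2*(1-0.32) / (0.004*0.32^3) = 19631
dP/L = 992467 + 19631 = 1012100 Pa/m
dP = 1012100 * 5.4 / 1000 = 5465 kPa

5465 kPa


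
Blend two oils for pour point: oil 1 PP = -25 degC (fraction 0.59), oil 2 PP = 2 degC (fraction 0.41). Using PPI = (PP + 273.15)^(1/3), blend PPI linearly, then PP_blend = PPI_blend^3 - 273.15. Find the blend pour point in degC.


PPI_1 = (-25 + 273.15)^(1/3) = 6.284028
PPI_2 = (2 + 273.15)^(1/3) = 6.504139
PPI_blend = 0.59 * 6.284028 + 0.41 * 6.504139 = 6.374274
PP_blend = 6.374274^3 - 273.15 = 258.9955 - 273.15 = -14.15

-14.15 degC


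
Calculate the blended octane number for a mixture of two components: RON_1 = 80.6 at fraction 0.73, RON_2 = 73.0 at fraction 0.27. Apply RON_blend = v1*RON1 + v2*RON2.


Linear blending: RON_blend = sum(vi * RONi)
Contribution 1: 0.73 * 80.6 = 58.838
Contribution 2: 0.27 * 73.0 = 19.71
RON_blend = 58.838 + 19.71 = 78.548

78.548


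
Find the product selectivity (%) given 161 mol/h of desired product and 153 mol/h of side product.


Selectivity = desired / (desired + undesired) * 100
Total products = 161 + 153 = 314 mol/h
S = 161 / 314 * 100
= 0.5127 * 100
= 51.27 %

51.27 %


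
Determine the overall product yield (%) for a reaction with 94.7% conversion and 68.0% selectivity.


Overall yield = conversion (%) * selectivity (%) / 100
Conversion = 94.7%, Selectivity = 68.0%
Y = 94.7 * 68.0 / 100
= 64.396 %

64.396 %


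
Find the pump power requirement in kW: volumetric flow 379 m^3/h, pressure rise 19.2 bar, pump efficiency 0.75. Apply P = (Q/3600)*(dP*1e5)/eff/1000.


Q = 379 / 3600 = 0.105278 m^3/s
P = 0.105278 * (19.2 * 1e5) / 0.75 / 1000 = 269.5

269.5 kW


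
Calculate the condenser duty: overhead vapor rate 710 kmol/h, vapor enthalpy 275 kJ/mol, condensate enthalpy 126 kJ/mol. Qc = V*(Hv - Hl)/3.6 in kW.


Qc = 710 * (275 - 126) / 3.6 = 710 * 149 / 3.6 = 29390

29390 kW


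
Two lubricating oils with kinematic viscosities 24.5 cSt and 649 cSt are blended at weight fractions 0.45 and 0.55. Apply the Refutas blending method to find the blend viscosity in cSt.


Refutas method: VBN_i = 14.534*ln(ln(visc_i + 0.8)) + 10.975, blended linearly by mass fraction; since VBN is linear in VBI_i = ln(ln(visc_i + 0.8)) and the fractions sum to 1, blend VBI directly: visc = exp(exp(VBI_blend)) - 0.8
VBI_1 = ln(ln(24.5 + 0.8)) = 1.17273
VBI_2 = ln(ln(649 + 0.8)) = 1.86821
VBI_blend = 0.45 * 1.17273 + 0.55 * 1.86821 = 1.55524
visc_blend = exp(exp(1.55524)) - 0.8 = 113.2

113.2 cSt


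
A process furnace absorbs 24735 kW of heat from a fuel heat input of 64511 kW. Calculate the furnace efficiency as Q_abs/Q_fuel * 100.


Furnace efficiency = Q_absorbed / Q_fuel * 100
= 24735 / 64511 * 100 = 38.34

38.34 %


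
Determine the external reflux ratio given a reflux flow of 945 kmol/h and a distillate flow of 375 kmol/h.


Reflux ratio definition: R = L / D (liquid returned / distillate withdrawn)
L = 945 kmol/h, D = 375 kmol/h
R = 945 / 375 = 2.520

2.520


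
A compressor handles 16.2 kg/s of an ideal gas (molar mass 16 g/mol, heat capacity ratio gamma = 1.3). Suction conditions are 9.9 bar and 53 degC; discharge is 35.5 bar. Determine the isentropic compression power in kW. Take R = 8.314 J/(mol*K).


Isentropic work: W = m*(gamma/(gamma-1))*(R*T1/MW)*((P2/P1)^((gamma-1)/gamma) - 1)
T1 = 53 + 273.15 = 326.15 K
Pressure ratio = 35.5 / 9.9 = 3.58586
Exponent = (1.3 - 1)/1.3 = 0.230769
(P2/P1)^exp - 1 = 3.58586^0.230769 - 1 = 0.342712
W = 16.2 * 1.3 / 0.3 * 8.314 * 326.15 / 16 * 0.342712 = 4077

4077 kW


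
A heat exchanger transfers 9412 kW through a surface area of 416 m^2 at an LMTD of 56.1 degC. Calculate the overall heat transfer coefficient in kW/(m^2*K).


From Q = U*A*LMTD, U = Q / (A * LMTD)
U = 9412 / (416 * 56.1) = 9412 / 23337.6 = 0.4033

0.4033 kW/(m^2*K)


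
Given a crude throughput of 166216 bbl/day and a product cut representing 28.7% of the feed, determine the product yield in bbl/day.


Crude throughput = 166216 bbl/day
Fraction yield = 28.7%
yield = throughput * fraction / 100
yield = 166216 * 28.7 / 100 = 47703.992

47703.992 bbl/day


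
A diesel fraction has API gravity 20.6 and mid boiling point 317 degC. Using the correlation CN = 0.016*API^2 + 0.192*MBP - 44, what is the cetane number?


CN = 0.016 * 20.6^2 + 0.192 * 317 - 44
CN = 6.78976 + 60.864 - 44 = 23.65376

23.65376


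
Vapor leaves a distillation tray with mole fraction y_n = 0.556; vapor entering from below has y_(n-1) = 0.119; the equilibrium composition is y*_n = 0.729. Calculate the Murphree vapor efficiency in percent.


Murphree vapor efficiency: EMV = (y_n - y_(n-1)) / (y*_n - y_(n-1)) * 100
EMV = (0.556 - 0.119) / (0.729 - 0.119) * 100 = 0.437 / 0.61 * 100 = 71.64

71.64 %


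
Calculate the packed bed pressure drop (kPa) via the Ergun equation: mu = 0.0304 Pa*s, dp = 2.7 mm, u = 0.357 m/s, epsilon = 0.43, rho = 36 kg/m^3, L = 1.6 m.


dp = 2.7 mm = 0.0027 m
Viscous term = 150*0.0304*0.357*(1-0.43)^2 / (0.0027^2*0.43^3) = 912536
Inertial term = 1.75*36*0.357^2*(1-0.43) / (0.0027*0.43^3) = 21319.8
dP/L = 912536 + 21319.8 = 933856 Pa/m
dP = 933856 * 1.6 / 1000 = 1494 kPa

1494 kPa


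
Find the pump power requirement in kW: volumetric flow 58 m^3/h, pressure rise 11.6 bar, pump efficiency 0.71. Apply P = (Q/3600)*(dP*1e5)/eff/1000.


Q = 58 / 3600 = 0.0161111 m^3/s
P = 0.0161111 * (11.6 * 1e5) / 0.71 / 1000 = 26.32

26.32 kW


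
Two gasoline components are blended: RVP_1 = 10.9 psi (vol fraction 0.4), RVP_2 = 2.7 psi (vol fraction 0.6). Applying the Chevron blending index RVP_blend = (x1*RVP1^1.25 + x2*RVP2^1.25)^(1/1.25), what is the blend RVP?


Chevron index: RVP_blend = (sum xi*RVPi^1.25)^(1/1.25)
RVP^1.25 terms: 0.4 * 10.9^1.25 + 0.6 * 2.7^1.25 = 9.99877
RVP_blend = 9.99877^(1/1.25) = 6.309

6.309 psi


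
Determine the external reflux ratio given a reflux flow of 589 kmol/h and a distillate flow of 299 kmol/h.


Reflux ratio definition: R = L / D (liquid returned / distillate withdrawn)
L = 589 kmol/h, D = 299 kmol/h
R = 589 / 299 = 1.970

1.970


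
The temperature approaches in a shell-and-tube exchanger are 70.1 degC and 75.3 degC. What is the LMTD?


LMTD = (dT1 - dT2) / ln(dT1/dT2)
= (70.1 - 75.3) / ln(70.1 / 75.3) = -5.2 / -0.0715573 = 72.67

72.67 degC


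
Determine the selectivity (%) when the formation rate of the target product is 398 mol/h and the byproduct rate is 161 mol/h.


Selectivity = desired / (desired + undesired) * 100
Total products = 398 + 161 = 559 mol/h
S = 398 / 559 * 100
= 0.7120 * 100
= 71.20 %

71.20 %


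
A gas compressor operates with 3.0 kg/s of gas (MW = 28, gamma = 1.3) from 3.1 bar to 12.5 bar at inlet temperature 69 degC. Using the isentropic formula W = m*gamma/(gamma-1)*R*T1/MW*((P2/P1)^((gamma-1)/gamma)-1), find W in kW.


Isentropic work: W = m*(gamma/(gamma-1))*(R*T1/MW)*((P2/P1)^((gamma-1)/gamma) - 1)
T1 = 69 + 273.15 = 342.15 K
Pressure ratio = 12.5 / 3.1 = 4.03226
Exponent = (1.3 - 1)/1.3 = 0.230769
(P2/P1)^exp - 1 = 4.03226^0.230769 - 1 = 0.379564
W = 3.0 * 1.3 / 0.3 * 8.314 * 342.15 / 28 * 0.379564 = 501.3

501.3 kW


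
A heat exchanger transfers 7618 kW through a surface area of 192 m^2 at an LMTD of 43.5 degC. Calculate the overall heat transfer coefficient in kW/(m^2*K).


From Q = U*A*LMTD, U = Q / (A * LMTD)
U = 7618 / (192 * 43.5) = 7618 / 8352 = 0.9121

0.9121 kW/(m^2*K)


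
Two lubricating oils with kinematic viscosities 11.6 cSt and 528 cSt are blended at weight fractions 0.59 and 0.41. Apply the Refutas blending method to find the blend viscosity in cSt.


Refutas method: VBN_i = 14.534*ln(ln(visc_i + 0.8)) + 10.975, blended linearly by mass fraction; since VBN is linear in VBI_i = ln(ln(visc_i + 0.8)) and the fractions sum to 1, blend VBI directly: visc = exp(exp(VBI_blend)) - 0.8
VBI_1 = ln(ln(11.6 + 0.8)) = 0.923344
VBI_2 = ln(ln(528 + 0.8)) = 1.83587
VBI_blend = 0.59 * 0.923344 + 0.41 * 1.83587 = 1.29748
visc_blend = exp(exp(1.29748)) - 0.8 = 38.06

38.06 cSt


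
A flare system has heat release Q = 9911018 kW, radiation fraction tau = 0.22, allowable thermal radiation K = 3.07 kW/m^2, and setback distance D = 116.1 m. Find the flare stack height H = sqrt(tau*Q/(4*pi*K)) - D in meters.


tau*Q/(4*pi*K) = 0.22 * 9911018 / (4 * pi * 3.07) = 56518.8
sqrt(56518.8) = 237.737
H = 237.737 - 116.1 = 121.6

121.6 m


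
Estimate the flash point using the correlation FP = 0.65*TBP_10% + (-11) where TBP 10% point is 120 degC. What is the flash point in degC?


FP = 0.65 * 120 + (-11) = 67

67 degC


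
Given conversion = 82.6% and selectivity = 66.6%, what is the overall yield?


Overall yield = conversion (%) * selectivity (%) / 100
Conversion = 82.6%, Selectivity = 66.6%
Y = 82.6 * 66.6 / 100
= 55.0116 %

55.0116 %


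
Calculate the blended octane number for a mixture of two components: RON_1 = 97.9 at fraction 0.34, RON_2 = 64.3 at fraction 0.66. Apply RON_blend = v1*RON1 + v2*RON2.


Linear blending: RON_blend = sum(vi * RONi)
Contribution 1: 0.34 * 97.9 = 33.286
Contribution 2: 0.66 * 64.3 = 42.438
RON_blend = 33.286 + 42.438 = 75.724

75.724


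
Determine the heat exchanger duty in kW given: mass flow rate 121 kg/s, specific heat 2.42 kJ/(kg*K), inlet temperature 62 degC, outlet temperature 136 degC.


Q = m_dot * cp * delta_T
delta_T = 136 - 62 = 74 K
Q = 121 * 2.42 * 74
= 292.82 * 74
= 21668.68 kW

21668.68 kW


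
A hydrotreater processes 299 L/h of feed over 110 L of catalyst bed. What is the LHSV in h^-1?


LHSV = volumetric feed rate / catalyst volume
= 299 L/h / 110 L
= 2.718 h^-1

2.718 h^-1


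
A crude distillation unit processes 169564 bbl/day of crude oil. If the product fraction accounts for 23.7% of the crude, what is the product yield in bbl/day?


Crude throughput = 169564 bbl/day
Fraction yield = 23.7%
yield = throughput * fraction / 100
yield = 169564 * 23.7 / 100 = 40186.668

40186.668 bbl/day


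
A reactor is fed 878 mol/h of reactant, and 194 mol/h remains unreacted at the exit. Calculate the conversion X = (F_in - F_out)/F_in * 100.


X = (F_in - F_out) / F_in * 100
Moles reacted = 878 - 194 = 684
X = 684 / 878 * 100
= 0.7790 * 100
= 77.90 %

77.90 %


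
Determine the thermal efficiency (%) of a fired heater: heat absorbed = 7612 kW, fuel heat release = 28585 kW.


Furnace efficiency = Q_absorbed / Q_fuel * 100
= 7612 / 28585 * 100 = 26.63

26.63 %


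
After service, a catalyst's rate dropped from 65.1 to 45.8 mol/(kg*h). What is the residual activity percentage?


Activity (%) = (rate_used / rate_fresh) * 100
rate_used = 45.8, rate_fresh = 65.1
= (45.8 / 65.1) * 100
= 0.7035 * 100 = 70.35

70.35 %


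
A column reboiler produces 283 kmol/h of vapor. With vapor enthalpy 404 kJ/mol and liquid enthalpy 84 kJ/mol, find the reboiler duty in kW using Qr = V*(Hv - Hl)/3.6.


Qr = 283 * (404 - 84) / 3.6 = 283 * 320 / 3.6 = 25160

25160 kW


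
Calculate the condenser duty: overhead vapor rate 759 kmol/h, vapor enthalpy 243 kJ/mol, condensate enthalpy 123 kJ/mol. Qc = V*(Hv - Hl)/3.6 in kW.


Qc = 759 * (243 - 123) / 3.6 = 759 * 120 / 3.6 = 25300

25300 kW


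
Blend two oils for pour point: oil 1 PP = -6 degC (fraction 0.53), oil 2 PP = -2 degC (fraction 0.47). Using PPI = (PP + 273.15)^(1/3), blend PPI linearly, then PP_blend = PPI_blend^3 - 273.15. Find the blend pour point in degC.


PPI_1 = (-6 + 273.15)^(1/3) = 6.440482
PPI_2 = (-2 + 273.15)^(1/3) = 6.472467
PPI_blend = 0.53 * 6.440482 + 0.47 * 6.472467 = 6.455515
PP_blend = 6.455515^3 - 273.15 = 269.025 - 273.15 = -4.12

-4.12 degC


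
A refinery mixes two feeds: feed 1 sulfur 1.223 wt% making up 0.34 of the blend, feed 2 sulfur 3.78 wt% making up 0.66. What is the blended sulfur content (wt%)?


Linear sulfur blending: S_blend = x1*S1 + x2*S2
Contribution 1: 0.34 * 1.223 = 0.41582 wt%
Contribution 2: 0.66 * 3.78 = 2.4948 wt%
S_blend = 0.41582 + 2.4948 = 2.91062

2.91062 wt%


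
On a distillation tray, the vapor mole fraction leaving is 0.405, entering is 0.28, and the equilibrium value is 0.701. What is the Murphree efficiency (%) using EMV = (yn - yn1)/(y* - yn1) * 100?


Murphree vapor efficiency: EMV = (y_n - y_(n-1)) / (y*_n - y_(n-1)) * 100
EMV = (0.405 - 0.28) / (0.701 - 0.28) * 100 = 0.125 / 0.421 * 100 = 29.69

29.69 %


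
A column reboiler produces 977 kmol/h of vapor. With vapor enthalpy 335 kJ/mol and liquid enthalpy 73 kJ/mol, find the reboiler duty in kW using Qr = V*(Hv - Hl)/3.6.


Qr = 977 * (335 - 73) / 3.6 = 977 * 262 / 3.6 = 71100

71100 kW


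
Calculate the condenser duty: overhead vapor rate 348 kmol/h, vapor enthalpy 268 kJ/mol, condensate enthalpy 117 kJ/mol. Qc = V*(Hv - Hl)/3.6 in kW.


Qc = 348 * (268 - 117) / 3.6 = 348 * 151 / 3.6 = 14600

14600 kW


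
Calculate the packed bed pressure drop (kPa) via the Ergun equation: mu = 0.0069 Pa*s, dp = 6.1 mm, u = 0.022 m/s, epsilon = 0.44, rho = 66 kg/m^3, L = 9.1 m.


dp = 6.1 mm = 0.0061 m
Viscous term = 150*0.0069*0.022*(1-0.44)^2 / (0.0061^2*0.44^3) = 2252.79
Inertial term = 1.75*66*0.022^2*(1-0.44) / (0.0061*0.44^3) = 60.2459
dP/L = 2252.79 + 60.2459 = 2313.04 Pa/m
dP = 2313.04 * 9.1 / 1000 = 21.05 kPa

21.05 kPa


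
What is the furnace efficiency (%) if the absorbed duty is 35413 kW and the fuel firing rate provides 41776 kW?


Furnace efficiency = Q_absorbed / Q_fuel * 100
= 35413 / 41776 * 100 = 84.77

84.77 %


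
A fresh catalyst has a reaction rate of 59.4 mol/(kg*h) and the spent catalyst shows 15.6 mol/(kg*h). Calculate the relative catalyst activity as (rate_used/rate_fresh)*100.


Activity (%) = (rate_used / rate_fresh) * 100
rate_used = 15.6, rate_fresh = 59.4
= (15.6 / 59.4) * 100
= 0.2626 * 100 = 26.26

26.26 %


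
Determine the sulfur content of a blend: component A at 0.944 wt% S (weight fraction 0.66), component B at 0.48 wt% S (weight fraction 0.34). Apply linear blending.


Linear sulfur blending: S_blend = x1*S1 + x2*S2
Contribution 1: 0.66 * 0.944 = 0.62304 wt%
Contribution 2: 0.34 * 0.48 = 0.1632 wt%
S_blend = 0.62304 + 0.1632 = 0.78624

0.78624 wt%


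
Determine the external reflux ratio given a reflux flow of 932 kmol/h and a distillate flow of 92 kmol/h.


Reflux ratio definition: R = L / D (liquid returned / distillate withdrawn)
L = 932 kmol/h, D = 92 kmol/h
R = 932 / 92 = 10.13

10.13


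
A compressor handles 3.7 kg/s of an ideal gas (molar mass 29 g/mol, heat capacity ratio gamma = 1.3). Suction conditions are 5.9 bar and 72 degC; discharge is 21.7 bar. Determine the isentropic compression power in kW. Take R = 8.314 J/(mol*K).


Isentropic work: W = m*(gamma/(gamma-1))*(R*T1/MW)*((P2/P1)^((gamma-1)/gamma) - 1)
T1 = 72 + 273.15 = 345.15 K
Pressure ratio = 21.7 / 5.9 = 3.67797
Exponent = (1.3 - 1)/1.3 = 0.230769
(P2/P1)^exp - 1 = 3.67797^0.230769 - 1 = 0.350594
W = 3.7 * 1.3 / 0.3 * 8.314 * 345.15 / 29 * 0.350594 = 556.2

556.2 kW


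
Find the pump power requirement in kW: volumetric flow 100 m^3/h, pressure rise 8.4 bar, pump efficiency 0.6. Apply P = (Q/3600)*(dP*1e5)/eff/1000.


Q = 100 / 3600 = 0.0277778 m^3/s
P = 0.0277778 * (8.4 * 1e5) / 0.6 / 1000 = 38.89

38.89 kW


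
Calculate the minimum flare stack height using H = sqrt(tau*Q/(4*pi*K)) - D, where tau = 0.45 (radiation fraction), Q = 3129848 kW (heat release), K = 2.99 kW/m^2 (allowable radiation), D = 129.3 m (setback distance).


tau*Q/(4*pi*K) = 0.45 * 3129848 / (4 * pi * 2.99) = 37484.8
sqrt(37484.8) = 193.61
H = 193.61 - 129.3 = 64.31

64.31 m


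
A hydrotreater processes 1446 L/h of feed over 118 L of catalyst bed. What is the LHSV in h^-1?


LHSV = volumetric feed rate / catalyst volume
= 1446 L/h / 118 L
= 12.25 h^-1

12.25 h^-1


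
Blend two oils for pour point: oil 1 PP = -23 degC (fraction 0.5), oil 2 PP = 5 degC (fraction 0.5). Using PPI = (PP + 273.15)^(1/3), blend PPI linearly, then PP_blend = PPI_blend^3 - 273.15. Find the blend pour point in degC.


PPI_1 = (-23 + 273.15)^(1/3) = 6.300865
PPI_2 = (5 + 273.15)^(1/3) = 6.527693
PPI_blend = 0.5 * 6.300865 + 0.5 * 6.527693 = 6.414279
PP_blend = 6.414279^3 - 273.15 = 263.9025 - 273.15 = -9.25

-9.25 degC


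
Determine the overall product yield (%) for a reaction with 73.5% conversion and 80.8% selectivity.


Overall yield = conversion (%) * selectivity (%) / 100
Conversion = 73.5%, Selectivity = 80.8%
Y = 73.5 * 80.8 / 100
= 59.388 %

59.388 %


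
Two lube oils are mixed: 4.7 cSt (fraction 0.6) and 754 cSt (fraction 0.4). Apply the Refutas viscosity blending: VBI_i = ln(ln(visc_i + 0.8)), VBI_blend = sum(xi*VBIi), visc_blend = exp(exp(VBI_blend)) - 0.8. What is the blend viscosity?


Refutas method: VBN_i = 14.534*ln(ln(visc_i + 0.8)) + 10.975, blended linearly by mass fraction; since VBN is linear in VBI_i = ln(ln(visc_i + 0.8)) and the fractions sum to 1, blend VBI directly: visc = exp(exp(VBI_blend)) - 0.8
VBI_1 = ln(ln(4.7 + 0.8)) = 0.533417
VBI_2 = ln(ln(754 + 0.8)) = 1.89107
VBI_blend = 0.6 * 0.533417 + 0.4 * 1.89107 = 1.07648
visc_blend = exp(exp(1.07648)) - 0.8 = 18.01

18.01 cSt


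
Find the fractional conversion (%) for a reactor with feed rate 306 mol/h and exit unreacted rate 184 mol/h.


X = (F_in - F_out) / F_in * 100
Moles reacted = 306 - 184 = 122
X = 122 / 306 * 100
= 0.3987 * 100
= 39.87 %

39.87 %


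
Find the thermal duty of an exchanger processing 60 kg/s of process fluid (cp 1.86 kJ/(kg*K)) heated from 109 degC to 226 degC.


Q = m_dot * cp * delta_T
delta_T = 226 - 109 = 117 K
Q = 60 * 1.86 * 117
= 111.6 * 117
= 13057.2 kW

13057.2 kW


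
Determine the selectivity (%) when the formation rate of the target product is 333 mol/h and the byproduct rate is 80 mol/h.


Selectivity = desired / (desired + undesired) * 100
Total products = 333 + 80 = 413 mol/h
S = 333 / 413 * 100
= 0.8063 * 100
= 80.63 %

80.63 %


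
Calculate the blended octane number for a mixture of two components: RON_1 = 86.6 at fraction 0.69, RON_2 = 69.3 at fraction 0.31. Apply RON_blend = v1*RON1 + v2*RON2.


Linear blending: RON_blend = sum(vi * RONi)
Contribution 1: 0.69 * 86.6 = 59.754
Contribution 2: 0.31 * 69.3 = 21.483
RON_blend = 59.754 + 21.483 = 81.237

81.237


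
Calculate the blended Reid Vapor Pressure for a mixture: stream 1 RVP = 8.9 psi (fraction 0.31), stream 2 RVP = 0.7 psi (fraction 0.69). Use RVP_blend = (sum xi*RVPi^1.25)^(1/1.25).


Chevron index: RVP_blend = (sum xi*RVPi^1.25)^(1/1.25)
RVP^1.25 terms: 0.31 * 8.9^1.25 + 0.69 * 0.7^1.25 = 5.20719
RVP_blend = 5.20719^(1/1.25) = 3.744

3.744 psi


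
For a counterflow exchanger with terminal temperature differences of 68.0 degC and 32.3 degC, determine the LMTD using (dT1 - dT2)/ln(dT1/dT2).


LMTD = (dT1 - dT2) / ln(dT1/dT2)
= (68.0 - 32.3) / ln(68.0 / 32.3) = 35.7 / 0.74444 = 47.96

47.96 degC


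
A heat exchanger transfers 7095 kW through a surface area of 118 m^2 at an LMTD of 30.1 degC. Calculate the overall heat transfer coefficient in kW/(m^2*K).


From Q = U*A*LMTD, U = Q / (A * LMTD)
U = 7095 / (118 * 30.1) = 7095 / 3551.8 = 1.998

1.998 kW/(m^2*K)


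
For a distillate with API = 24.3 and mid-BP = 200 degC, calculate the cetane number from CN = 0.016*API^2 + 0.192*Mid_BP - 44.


CN = 0.016 * 24.3^2 + 0.192 * 200 - 44
CN = 9.44784 + 38.4 - 44 = 3.84784

3.84784


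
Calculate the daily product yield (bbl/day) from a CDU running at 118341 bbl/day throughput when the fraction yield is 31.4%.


Crude throughput = 118341 bbl/day
Fraction yield = 31.4%
yield = throughput * fraction / 100
yield = 118341 * 31.4 / 100 = 37159.074

37159.074 bbl/day


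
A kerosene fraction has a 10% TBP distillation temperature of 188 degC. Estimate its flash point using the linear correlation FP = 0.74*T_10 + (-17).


FP = 0.74 * 188 + (-17) = 122.12

122.12 degC


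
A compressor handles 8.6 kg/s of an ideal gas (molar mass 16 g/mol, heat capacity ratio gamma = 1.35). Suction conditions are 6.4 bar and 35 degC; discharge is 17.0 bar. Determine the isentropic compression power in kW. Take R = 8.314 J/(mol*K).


Isentropic work: W = m*(gamma/(gamma-1))*(R*T1/MW)*((P2/P1)^((gamma-1)/gamma) - 1)
T1 = 35 + 273.15 = 308.15 K
Pressure ratio = 17.0 / 6.4 = 2.65625
Exponent = (1.35 - 1)/1.35 = 0.259259
(P2/P1)^exp - 1 = 2.65625^0.259259 - 1 = 0.288236
W = 8.6 * 1.35 / 0.35 * 8.314 * 308.15 / 16 * 0.288236 = 1531

1531 kW


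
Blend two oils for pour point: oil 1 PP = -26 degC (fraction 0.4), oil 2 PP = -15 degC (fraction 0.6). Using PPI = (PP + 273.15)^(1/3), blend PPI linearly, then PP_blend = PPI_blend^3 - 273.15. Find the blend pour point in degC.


PPI_1 = (-26 + 273.15)^(1/3) = 6.275575
PPI_2 = (-15 + 273.15)^(1/3) = 6.36733
PPI_blend = 0.4 * 6.275575 + 0.6 * 6.36733 = 6.330628
PP_blend = 6.330628^3 - 273.15 = 253.7116 - 273.15 = -19.44

-19.44 degC


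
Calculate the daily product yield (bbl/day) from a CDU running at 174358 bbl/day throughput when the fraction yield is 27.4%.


Crude throughput = 174358 bbl/day
Fraction yield = 27.4%
yield = throughput * fraction / 100
yield = 174358 * 27.4 / 100 = 47774.092

47774.092 bbl/day


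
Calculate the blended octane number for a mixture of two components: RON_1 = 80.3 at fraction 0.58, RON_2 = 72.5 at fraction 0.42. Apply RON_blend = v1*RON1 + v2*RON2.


Linear blending: RON_blend = sum(vi * RONi)
Contribution 1: 0.58 * 80.3 = 46.574
Contribution 2: 0.42 * 72.5 = 30.45
RON_blend = 46.574 + 30.45 = 77.024

77.024


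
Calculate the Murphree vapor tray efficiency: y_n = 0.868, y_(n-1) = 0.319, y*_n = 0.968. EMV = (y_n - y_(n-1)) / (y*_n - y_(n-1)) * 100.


Murphree vapor efficiency: EMV = (y_n - y_(n-1)) / (y*_n - y_(n-1)) * 100
EMV = (0.868 - 0.319) / (0.968 - 0.319) * 100 = 0.549 / 0.649 * 100 = 84.59

84.59 %


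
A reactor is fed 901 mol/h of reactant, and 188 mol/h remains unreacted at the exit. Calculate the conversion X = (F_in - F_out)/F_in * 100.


X = (F_in - F_out) / F_in * 100
Moles reacted = 901 - 188 = 713
X = 713 / 901 * 100
= 0.7913 * 100
= 79.13 %

79.13 %


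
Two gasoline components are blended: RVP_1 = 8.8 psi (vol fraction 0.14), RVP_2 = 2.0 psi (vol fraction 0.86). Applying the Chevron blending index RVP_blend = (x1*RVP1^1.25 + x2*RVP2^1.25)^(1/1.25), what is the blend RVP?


Chevron index: RVP_blend = (sum xi*RVPi^1.25)^(1/1.25)
RVP^1.25 terms: 0.14 * 8.8^1.25 + 0.86 * 2.0^1.25 = 4.16737
RVP_blend = 4.16737^(1/1.25) = 3.132

3.132 psi


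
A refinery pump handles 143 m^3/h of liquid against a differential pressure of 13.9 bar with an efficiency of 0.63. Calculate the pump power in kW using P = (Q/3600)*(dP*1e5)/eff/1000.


Q = 143 / 3600 = 0.0397222 m^3/s
P = 0.0397222 * (13.9 * 1e5) / 0.63 / 1000 = 87.64

87.64 kW


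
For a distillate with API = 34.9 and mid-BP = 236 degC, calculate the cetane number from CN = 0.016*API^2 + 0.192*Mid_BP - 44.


CN = 0.016 * 34.9^2 + 0.192 * 236 - 44
CN = 19.48816 + 45.312 - 44 = 20.80016

20.80016


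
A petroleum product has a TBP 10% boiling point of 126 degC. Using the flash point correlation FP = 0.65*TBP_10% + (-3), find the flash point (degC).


FP = 0.65 * 126 + (-3) = 78.9

78.9 degC


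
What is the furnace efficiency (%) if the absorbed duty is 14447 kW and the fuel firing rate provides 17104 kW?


Furnace efficiency = Q_absorbed / Q_fuel * 100
= 14447 / 17104 * 100 = 84.47

84.47 %


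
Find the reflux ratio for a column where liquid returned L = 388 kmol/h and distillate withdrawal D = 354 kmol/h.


Reflux ratio definition: R = L / D (liquid returned / distillate withdrawn)
L = 388 kmol/h, D = 354 kmol/h
R = 388 / 354 = 1.096

1.096


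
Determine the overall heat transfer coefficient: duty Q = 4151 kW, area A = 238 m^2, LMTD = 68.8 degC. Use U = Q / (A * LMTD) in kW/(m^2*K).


From Q = U*A*LMTD, U = Q / (A * LMTD)
U = 4151 / (238 * 68.8) = 4151 / 16374.4 = 0.2535

0.2535 kW/(m^2*K)


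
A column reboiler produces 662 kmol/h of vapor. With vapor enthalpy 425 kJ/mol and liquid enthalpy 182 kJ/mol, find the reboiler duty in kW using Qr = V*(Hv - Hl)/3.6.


Qr = 662 * (425 - 182) / 3.6 = 662 * 243 / 3.6 = 44680

44680 kW


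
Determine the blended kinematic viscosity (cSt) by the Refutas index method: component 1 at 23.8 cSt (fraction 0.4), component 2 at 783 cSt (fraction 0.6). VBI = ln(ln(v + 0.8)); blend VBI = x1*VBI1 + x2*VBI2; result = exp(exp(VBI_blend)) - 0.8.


Refutas method: VBN_i = 14.534*ln(ln(visc_i + 0.8)) + 10.975, blended linearly by mass fraction; since VBN is linear in VBI_i = ln(ln(visc_i + 0.8)) and the fractions sum to 1, blend VBI directly: visc = exp(exp(VBI_blend)) - 0.8
VBI_1 = ln(ln(23.8 + 0.8)) = 1.16401
VBI_2 = ln(ln(783 + 0.8)) = 1.89674
VBI_blend = 0.4 * 1.16401 + 0.6 * 1.89674 = 1.60365
visc_blend = exp(exp(1.60365)) - 0.8 = 143.4

143.4 cSt


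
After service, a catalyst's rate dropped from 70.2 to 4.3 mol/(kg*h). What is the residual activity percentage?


Activity (%) = (rate_used / rate_fresh) * 100
rate_used = 4.3, rate_fresh = 70.2
= (4.3 / 70.2) * 100
= 0.06125 * 100 = 6.125

6.125 %


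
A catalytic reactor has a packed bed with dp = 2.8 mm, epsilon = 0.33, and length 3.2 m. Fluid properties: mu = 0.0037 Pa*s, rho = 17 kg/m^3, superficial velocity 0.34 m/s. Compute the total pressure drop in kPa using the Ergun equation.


dp = 2.8 mm = 0.0028 m
Viscous term = 150*0.0037*0.34*(1-0.33)^2 / (0.0028^2*0.33^3) = 300652
Inertial term = 1.75*17*0.34^2*(1-0.33) / (0.0028*0.33^3) = 22899.2
dP/L = 300652 + 22899.2 = 323551 Pa/m
dP = 323551 * 3.2 / 1000 = 1035 kPa

1035 kPa


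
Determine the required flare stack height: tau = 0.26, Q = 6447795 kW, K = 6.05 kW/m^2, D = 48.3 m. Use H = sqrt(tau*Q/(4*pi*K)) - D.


tau*Q/(4*pi*K) = 0.26 * 6447795 / (4 * pi * 6.05) = 22050.5
sqrt(22050.5) = 148.494
H = 148.494 - 48.3 = 100.2

100.2 m


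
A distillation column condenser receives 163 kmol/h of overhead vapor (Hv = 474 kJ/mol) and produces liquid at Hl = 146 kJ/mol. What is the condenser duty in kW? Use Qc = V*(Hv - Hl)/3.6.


Qc = 163 * (474 - 146) / 3.6 = 163 * 328 / 3.6 = 14850

14850 kW


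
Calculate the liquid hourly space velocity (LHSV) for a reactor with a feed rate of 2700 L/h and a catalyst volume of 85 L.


LHSV = volumetric feed rate / catalyst volume
= 2700 L/h / 85 L
= 31.76 h^-1

31.76 h^-1


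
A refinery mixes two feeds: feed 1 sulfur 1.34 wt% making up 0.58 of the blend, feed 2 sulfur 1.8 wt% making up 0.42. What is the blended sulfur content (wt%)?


Linear sulfur blending: S_blend = x1*S1 + x2*S2
Contribution 1: 0.58 * 1.34 = 0.7772 wt%
Contribution 2: 0.42 * 1.8 = 0.756 wt%
S_blend = 0.7772 + 0.756 = 1.5332

1.5332 wt%


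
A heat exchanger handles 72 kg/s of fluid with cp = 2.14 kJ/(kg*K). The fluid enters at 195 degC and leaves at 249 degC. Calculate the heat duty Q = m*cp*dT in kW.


Q = m_dot * cp * delta_T
delta_T = 249 - 195 = 54 K
Q = 72 * 2.14 * 54
= 154.08 * 54
= 8320.32 kW

8320.32 kW


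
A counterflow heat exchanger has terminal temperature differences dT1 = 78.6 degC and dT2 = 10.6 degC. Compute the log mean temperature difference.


LMTD = (dT1 - dT2) / ln(dT1/dT2)
= (78.6 - 10.6) / ln(78.6 / 10.6) = 68 / 2.00352 = 33.94

33.94 degC


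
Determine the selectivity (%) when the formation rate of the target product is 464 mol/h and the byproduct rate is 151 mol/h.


Selectivity = desired / (desired + undesired) * 100
Total products = 464 + 151 = 615 mol/h
S = 464 / 615 * 100
= 0.7545 * 100
= 75.45 %

75.45 %


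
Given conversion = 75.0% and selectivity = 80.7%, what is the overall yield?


Overall yield = conversion (%) * selectivity (%) / 100
Conversion = 75.0%, Selectivity = 80.7%
Y = 75.0 * 80.7 / 100
= 60.525 %

60.525 %


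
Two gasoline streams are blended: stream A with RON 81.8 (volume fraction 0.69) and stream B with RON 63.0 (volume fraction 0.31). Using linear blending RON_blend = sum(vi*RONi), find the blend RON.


Linear blending: RON_blend = sum(vi * RONi)
Contribution 1: 0.69 * 81.8 = 56.442
Contribution 2: 0.31 * 63.0 = 19.53
RON_blend = 56.442 + 19.53 = 75.972

75.972


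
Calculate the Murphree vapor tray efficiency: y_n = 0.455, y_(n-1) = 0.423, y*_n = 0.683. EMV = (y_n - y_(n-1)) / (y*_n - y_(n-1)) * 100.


Murphree vapor efficiency: EMV = (y_n - y_(n-1)) / (y*_n - y_(n-1)) * 100
EMV = (0.455 - 0.423) / (0.683 - 0.423) * 100 = 0.032 / 0.26 * 100 = 12.31

12.31 %


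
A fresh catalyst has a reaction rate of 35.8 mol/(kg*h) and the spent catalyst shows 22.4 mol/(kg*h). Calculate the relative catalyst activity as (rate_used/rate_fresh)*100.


Activity (%) = (rate_used / rate_fresh) * 100
rate_used = 22.4, rate_fresh = 35.8
= (22.4 / 35.8) * 100
= 0.6257 * 100 = 62.57

62.57 %


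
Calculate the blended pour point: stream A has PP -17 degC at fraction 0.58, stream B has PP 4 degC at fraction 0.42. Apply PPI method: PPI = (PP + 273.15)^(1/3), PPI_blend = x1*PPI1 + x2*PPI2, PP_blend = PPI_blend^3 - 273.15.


PPI_1 = (-17 + 273.15)^(1/3) = 6.350844
PPI_2 = (4 + 273.15)^(1/3) = 6.51986
PPI_blend = 0.58 * 6.350844 + 0.42 * 6.51986 = 6.421831
PP_blend = 6.421831^3 - 273.15 = 264.8358 - 273.15 = -8.31

-8.31 degC


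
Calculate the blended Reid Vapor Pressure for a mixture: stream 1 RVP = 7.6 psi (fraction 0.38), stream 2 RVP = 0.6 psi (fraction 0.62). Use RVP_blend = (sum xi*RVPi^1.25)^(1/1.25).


Chevron index: RVP_blend = (sum xi*RVPi^1.25)^(1/1.25)
RVP^1.25 terms: 0.38 * 7.6^1.25 + 0.62 * 0.6^1.25 = 5.12253
RVP_blend = 5.12253^(1/1.25) = 3.695

3.695 psi


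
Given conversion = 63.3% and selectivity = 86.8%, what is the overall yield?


Overall yield = conversion (%) * selectivity (%) / 100
Conversion = 63.3%, Selectivity = 86.8%
Y = 63.3 * 86.8 / 100
= 54.9444 %

54.9444 %


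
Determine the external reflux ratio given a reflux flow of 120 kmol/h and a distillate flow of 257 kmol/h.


Reflux ratio definition: R = L / D (liquid returned / distillate withdrawn)
L = 120 kmol/h, D = 257 kmol/h
R = 120 / 257 = 0.4669

0.4669


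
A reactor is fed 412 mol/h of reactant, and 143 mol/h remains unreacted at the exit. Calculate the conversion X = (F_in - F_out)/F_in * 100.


X = (F_in - F_out) / F_in * 100
Moles reacted = 412 - 143 = 269
X = 269 / 412 * 100
= 0.6529 * 100
= 65.29 %

65.29 %


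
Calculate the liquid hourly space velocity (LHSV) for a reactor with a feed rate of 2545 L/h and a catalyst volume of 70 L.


LHSV = volumetric feed rate / catalyst volume
= 2545 L/h / 70 L
= 36.36 h^-1

36.36 h^-1


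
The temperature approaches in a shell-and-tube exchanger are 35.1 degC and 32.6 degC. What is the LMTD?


LMTD = (dT1 - dT2) / ln(dT1/dT2)
= (35.1 - 32.6) / ln(35.1 / 32.6) = 2.5 / 0.0738888 = 33.83

33.83 degC


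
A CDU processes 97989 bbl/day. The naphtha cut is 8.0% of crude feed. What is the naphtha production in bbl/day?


Crude throughput = 97989 bbl/day
Fraction yield = 8.0%
yield = throughput * fraction / 100
yield = 97989 * 8.0 / 100 = 7839.12

7839.12 bbl/day


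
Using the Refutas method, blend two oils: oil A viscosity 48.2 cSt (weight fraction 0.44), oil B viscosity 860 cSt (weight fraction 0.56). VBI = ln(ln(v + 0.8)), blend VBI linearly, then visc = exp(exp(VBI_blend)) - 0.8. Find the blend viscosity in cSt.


Refutas method: VBN_i = 14.534*ln(ln(visc_i + 0.8)) + 10.975, blended linearly by mass fraction; since VBN is linear in VBI_i = ln(ln(visc_i + 0.8)) and the fractions sum to 1, blend VBI directly: visc = exp(exp(VBI_blend)) - 0.8
VBI_1 = ln(ln(48.2 + 0.8)) = 1.35888
VBI_2 = ln(ln(860 + 0.8)) = 1.91071
VBI_blend = 0.44 * 1.35888 + 0.56 * 1.91071 = 1.6679
visc_blend = exp(exp(1.6679)) - 0.8 = 199.7

199.7 cSt


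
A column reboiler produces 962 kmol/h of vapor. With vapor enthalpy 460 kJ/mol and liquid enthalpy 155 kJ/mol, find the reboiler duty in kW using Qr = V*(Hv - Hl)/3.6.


Qr = 962 * (460 - 155) / 3.6 = 962 * 305 / 3.6 = 81500

81500 kW


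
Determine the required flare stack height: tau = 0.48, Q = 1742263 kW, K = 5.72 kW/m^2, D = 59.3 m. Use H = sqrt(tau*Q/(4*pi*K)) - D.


tau*Q/(4*pi*K) = 0.48 * 1742263 / (4 * pi * 5.72) = 11634.5
sqrt(11634.5) = 107.863
H = 107.863 - 59.3 = 48.56

48.56 m


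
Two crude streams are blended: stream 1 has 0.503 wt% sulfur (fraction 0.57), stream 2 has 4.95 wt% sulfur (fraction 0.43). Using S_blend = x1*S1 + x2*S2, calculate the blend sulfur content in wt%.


Linear sulfur blending: S_blend = x1*S1 + x2*S2
Contribution 1: 0.57 * 0.503 = 0.28671 wt%
Contribution 2: 0.43 * 4.95 = 2.1285 wt%
S_blend = 0.28671 + 2.1285 = 2.41521

2.41521 wt%


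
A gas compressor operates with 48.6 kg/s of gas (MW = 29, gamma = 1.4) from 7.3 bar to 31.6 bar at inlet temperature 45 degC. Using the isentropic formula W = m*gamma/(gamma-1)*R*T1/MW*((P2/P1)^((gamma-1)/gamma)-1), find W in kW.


Isentropic work: W = m*(gamma/(gamma-1))*(R*T1/MW)*((P2/P1)^((gamma-1)/gamma) - 1)
T1 = 45 + 273.15 = 318.15 K
Pressure ratio = 31.6 / 7.3 = 4.32877
Exponent = (1.4 - 1)/1.4 = 0.285714
(P2/P1)^exp - 1 = 4.32877^0.285714 - 1 = 0.519911
W = 48.6 * 1.4 / 0.4 * 8.314 * 318.15 / 29 * 0.519911 = 8066

8066 kW


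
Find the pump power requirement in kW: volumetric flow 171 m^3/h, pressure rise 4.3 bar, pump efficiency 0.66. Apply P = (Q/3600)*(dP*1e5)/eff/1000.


Q = 171 / 3600 = 0.0475 m^3/s
P = 0.0475 * (4.3 * 1e5) / 0.66 / 1000 = 30.95

30.95 kW


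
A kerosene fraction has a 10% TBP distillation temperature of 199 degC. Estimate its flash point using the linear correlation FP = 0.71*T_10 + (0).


FP = 0.71 * 199 + (0) = 141.29

141.29 degC


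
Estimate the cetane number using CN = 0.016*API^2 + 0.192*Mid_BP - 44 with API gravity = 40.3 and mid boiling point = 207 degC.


CN = 0.016 * 40.3^2 + 0.192 * 207 - 44
CN = 25.98544 + 39.744 - 44 = 21.72944

21.72944


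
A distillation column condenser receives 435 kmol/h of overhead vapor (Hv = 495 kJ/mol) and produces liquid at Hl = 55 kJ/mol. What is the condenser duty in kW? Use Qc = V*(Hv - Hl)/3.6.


Qc = 435 * (495 - 55) / 3.6 = 435 * 440 / 3.6 = 53170

53170 kW


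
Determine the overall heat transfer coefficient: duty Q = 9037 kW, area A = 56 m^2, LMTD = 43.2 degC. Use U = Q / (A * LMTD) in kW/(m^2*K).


From Q = U*A*LMTD, U = Q / (A * LMTD)
U = 9037 / (56 * 43.2) = 9037 / 2419.2 = 3.736

3.736 kW/(m^2*K)


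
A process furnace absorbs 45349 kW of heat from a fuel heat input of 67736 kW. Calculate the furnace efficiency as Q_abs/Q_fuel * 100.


Furnace efficiency = Q_absorbed / Q_fuel * 100
= 45349 / 67736 * 100 = 66.95

66.95 %


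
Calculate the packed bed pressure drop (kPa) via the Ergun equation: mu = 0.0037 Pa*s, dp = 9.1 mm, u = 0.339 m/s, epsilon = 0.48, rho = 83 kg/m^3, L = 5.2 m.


dp = 9.1 mm = 0.0091 m
Viscous term = 150*0.0037*0.339*(1-0.48)^2 / (0.0091^2*0.48^3) = 5555.11
Inertial term = 1.75*83*0.339^2*(1-0.48) / (0.0091*0.48^3) = 8624.89
dP/L = 5555.11 + 8624.89 = 14180 Pa/m
dP = 14180 * 5.2 / 1000 = 73.74 kPa

73.74 kPa


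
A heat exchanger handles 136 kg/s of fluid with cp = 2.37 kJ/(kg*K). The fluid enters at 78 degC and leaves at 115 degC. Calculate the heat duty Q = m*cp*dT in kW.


Q = m_dot * cp * delta_T
delta_T = 115 - 78 = 37 K
Q = 136 * 2.37 * 37
= 322.32 * 37
= 11925.84 kW

11925.84 kW


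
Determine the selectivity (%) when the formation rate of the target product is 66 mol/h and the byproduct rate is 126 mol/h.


Selectivity = desired / (desired + undesired) * 100
Total products = 66 + 126 = 192 mol/h
S = 66 / 192 * 100
= 0.3438 * 100
= 34.38 %

34.38 %


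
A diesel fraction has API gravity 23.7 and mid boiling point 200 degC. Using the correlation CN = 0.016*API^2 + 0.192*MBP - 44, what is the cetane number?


CN = 0.016 * 23.7^2 + 0.192 * 200 - 44
CN = 8.98704 + 38.4 - 44 = 3.38704

3.38704


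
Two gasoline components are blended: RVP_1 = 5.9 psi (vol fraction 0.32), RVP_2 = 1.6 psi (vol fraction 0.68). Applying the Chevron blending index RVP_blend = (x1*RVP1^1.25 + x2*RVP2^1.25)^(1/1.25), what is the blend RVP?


Chevron index: RVP_blend = (sum xi*RVPi^1.25)^(1/1.25)
RVP^1.25 terms: 0.32 * 5.9^1.25 + 0.68 * 1.6^1.25 = 4.16614
RVP_blend = 4.16614^(1/1.25) = 3.132

3.132 psi


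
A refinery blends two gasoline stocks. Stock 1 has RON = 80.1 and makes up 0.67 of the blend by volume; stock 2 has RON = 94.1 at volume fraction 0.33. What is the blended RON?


Linear blending: RON_blend = sum(vi * RONi)
Contribution 1: 0.67 * 80.1 = 53.667
Contribution 2: 0.33 * 94.1 = 31.053
RON_blend = 53.667 + 31.053 = 84.72

84.72


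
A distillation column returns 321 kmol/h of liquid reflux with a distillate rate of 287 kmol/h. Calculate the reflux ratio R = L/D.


Reflux ratio definition: R = L / D (liquid returned / distillate withdrawn)
L = 321 kmol/h, D = 287 kmol/h
R = 321 / 287 = 1.118

1.118


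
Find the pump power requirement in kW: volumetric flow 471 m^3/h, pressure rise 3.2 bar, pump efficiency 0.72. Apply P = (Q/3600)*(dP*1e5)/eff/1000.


Q = 471 / 3600 = 0.130833 m^3/s
P = 0.130833 * (3.2 * 1e5) / 0.72 / 1000 = 58.15

58.15 kW


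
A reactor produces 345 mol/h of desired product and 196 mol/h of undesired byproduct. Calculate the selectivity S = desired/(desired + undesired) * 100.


Selectivity = desired / (desired + undesired) * 100
Total products = 345 + 196 = 541 mol/h
S = 345 / 541 * 100
= 0.6377 * 100
= 63.77 %

63.77 %


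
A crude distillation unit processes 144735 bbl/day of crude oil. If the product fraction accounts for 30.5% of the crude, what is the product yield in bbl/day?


Crude throughput = 144735 bbl/day
Fraction yield = 30.5%
yield = throughput * fraction / 100
yield = 144735 * 30.5 / 100 = 44144.175

44144.175 bbl/day
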